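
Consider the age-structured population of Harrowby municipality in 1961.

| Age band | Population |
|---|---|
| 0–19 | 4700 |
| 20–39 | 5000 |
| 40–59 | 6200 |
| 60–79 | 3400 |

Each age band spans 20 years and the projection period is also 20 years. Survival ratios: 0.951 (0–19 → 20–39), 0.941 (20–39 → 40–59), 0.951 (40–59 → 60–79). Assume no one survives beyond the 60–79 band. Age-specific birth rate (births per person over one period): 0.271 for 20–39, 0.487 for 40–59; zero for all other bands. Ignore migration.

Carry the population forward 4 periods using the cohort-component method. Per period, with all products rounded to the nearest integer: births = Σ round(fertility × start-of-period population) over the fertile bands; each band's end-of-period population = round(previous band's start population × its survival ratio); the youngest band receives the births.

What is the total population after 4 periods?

Numbering the groups 1..4 from youngest to oldest:
Period 1:
Births: 5000 × 0.271 = 1355  |  6200 × 0.487 = 3019 → total 4374
Group 2: 4700 × 0.951 = 4470
Group 3: 5000 × 0.941 = 4705
Group 4: 6200 × 0.951 = 5896
End of period: [4374, 4470, 4705, 5896]
Period 2:
Births: 4470 × 0.271 = 1211  |  4705 × 0.487 = 2291 → total 3502
Group 2: 4374 × 0.951 = 4160
Group 3: 4470 × 0.941 = 4206
Group 4: 4705 × 0.951 = 4474
End of period: [3502, 4160, 4206, 4474]
Period 3:
Births: 4160 × 0.271 = 1127  |  4206 × 0.487 = 2048 → total 3175
Group 2: 3502 × 0.951 = 3330
Group 3: 4160 × 0.941 = 3915
Group 4: 4206 × 0.951 = 4000
End of period: [3175, 3330, 3915, 4000]
Period 4:
Births: 3330 × 0.271 = 902  |  3915 × 0.487 = 1907 → total 2809
Group 2: 3175 × 0.951 = 3019
Group 3: 3330 × 0.941 = 3134
Group 4: 3915 × 0.951 = 3723
End of period: [2809, 3019, 3134, 3723]
Total after period 4: 2809 + 3019 + 3134 + 3723 = 12685

12685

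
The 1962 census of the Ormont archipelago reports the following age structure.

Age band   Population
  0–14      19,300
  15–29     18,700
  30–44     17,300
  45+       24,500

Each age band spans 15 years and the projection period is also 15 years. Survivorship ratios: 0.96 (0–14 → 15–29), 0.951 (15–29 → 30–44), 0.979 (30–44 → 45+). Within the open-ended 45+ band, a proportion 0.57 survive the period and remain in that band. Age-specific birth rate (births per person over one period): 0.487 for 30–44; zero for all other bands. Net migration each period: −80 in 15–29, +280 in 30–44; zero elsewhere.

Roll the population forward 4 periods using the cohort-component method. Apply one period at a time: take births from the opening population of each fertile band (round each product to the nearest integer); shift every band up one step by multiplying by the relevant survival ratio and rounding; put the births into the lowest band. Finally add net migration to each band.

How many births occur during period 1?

[period 1]
Births: 17300 × 0.487 = 8425
15–29: 19300 × 0.96 = 18528
30–44: 18700 × 0.951 = 17784
45+: 17300 × 0.979 + 24500 × 0.57 = 16937 + 13965 = 30902
Net migration: 15–29 − 80 → 18448; 30–44 + 280 → 18064
Population now: 0–14=8425, 15–29=18448, 30–44=18064, 45+=30902

8425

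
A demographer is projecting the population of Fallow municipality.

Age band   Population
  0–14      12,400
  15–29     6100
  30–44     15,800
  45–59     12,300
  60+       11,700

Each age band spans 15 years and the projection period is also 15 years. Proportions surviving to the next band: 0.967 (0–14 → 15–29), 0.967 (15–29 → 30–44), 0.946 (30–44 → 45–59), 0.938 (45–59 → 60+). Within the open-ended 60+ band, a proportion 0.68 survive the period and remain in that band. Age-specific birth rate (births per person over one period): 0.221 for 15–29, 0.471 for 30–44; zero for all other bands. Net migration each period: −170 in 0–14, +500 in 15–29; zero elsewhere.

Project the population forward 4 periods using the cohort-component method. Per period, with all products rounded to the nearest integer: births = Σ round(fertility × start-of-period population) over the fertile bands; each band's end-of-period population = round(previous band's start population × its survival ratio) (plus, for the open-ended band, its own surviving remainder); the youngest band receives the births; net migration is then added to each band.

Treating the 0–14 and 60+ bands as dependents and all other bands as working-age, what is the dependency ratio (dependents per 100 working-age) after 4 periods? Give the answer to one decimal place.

150.2

After projecting period 1:
Births: 6100 × 0.221 = 1348, 15800 × 0.471 = 7442 → 8790
15–29: 12400 × 0.967 = 11991
30–44: 6100 × 0.967 = 5899
45–59: 15800 × 0.946 = 14947
60+: 12300 × 0.938 + 11700 × 0.68 = 11537 + 7956 = 19493
Net migration: 0–14 − 170 → 8620; 15–29 + 500 → 12491
End of period: [8620, 12491, 5899, 14947, 19493]
After projecting period 2:
Births: 12491 × 0.221 = 2761, 5899 × 0.471 = 2778 → 5539
15–29: 8620 × 0.967 = 8336
30–44: 12491 × 0.967 = 12079
45–59: 5899 × 0.946 = 5580
60+: 14947 × 0.938 + 19493 × 0.68 = 14020 + 13255 = 27275
Net migration: 0–14 − 170 → 5369; 15–29 + 500 → 8836
End of period: [5369, 8836, 12079, 5580, 27275]
After projecting period 3:
Births: 8836 × 0.221 = 1953, 12079 × 0.471 = 5689 → 7642
15–29: 5369 × 0.967 = 5192
30–44: 8836 × 0.967 = 8544
45–59: 12079 × 0.946 = 11427
60+: 5580 × 0.938 + 27275 × 0.68 = 5234 + 18547 = 23781
Net migration: 0–14 − 170 → 7472; 15–29 + 500 → 5692
End of period: [7472, 5692, 8544, 11427, 23781]
After projecting period 4:
Births: 5692 × 0.221 = 1258, 8544 × 0.471 = 4024 → 5282
15–29: 7472 × 0.967 = 7225
30–44: 5692 × 0.967 = 5504
45–59: 8544 × 0.946 = 8083
60+: 11427 × 0.938 + 23781 × 0.68 = 10719 + 16171 = 26890
Net migration: 0–14 − 170 → 5112; 15–29 + 500 → 7725
End of period: [5112, 7725, 5504, 8083, 26890]
Dependents (band 0–14 + band 60+) = 5112 + 26890 = 32002; working-age = 21312; ratio = 32002/21312 × 100 = 150.2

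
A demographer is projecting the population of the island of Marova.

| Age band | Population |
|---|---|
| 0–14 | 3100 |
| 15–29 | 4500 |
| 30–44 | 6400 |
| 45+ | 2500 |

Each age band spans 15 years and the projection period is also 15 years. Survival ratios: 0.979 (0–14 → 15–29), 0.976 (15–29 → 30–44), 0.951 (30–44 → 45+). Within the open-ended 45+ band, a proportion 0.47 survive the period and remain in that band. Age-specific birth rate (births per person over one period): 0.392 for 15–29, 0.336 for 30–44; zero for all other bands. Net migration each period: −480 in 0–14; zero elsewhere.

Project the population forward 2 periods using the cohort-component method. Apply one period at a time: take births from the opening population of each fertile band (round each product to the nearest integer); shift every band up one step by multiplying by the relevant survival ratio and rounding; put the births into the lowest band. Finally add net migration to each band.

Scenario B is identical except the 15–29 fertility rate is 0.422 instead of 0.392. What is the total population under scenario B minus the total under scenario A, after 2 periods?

223

(Bands numbered youngest = 1 to oldest = 4.)
[period 1]
Births: 4500 * 0.392 = 1764, 6400 * 0.336 = 2150 ⇒ total 3914
Band 2: 3100 * 0.979 = 3035
Band 3: 4500 * 0.976 = 4392
Band 4: 6400 * 0.951 + 2500 * 0.47 = 6086 + 1175 = 7261
Net migration: Band 1 − 480 → 3434
End of period: [3434, 3035, 4392, 7261]
[period 2]
Births: 3035 * 0.392 = 1190, 4392 * 0.336 = 1476 ⇒ total 2666
Band 2: 3434 * 0.979 = 3362
Band 3: 3035 * 0.976 = 2962
Band 4: 4392 * 0.951 + 7261 * 0.47 = 4177 + 3413 = 7590
Net migration: Band 1 − 480 → 2186
End of period: [2186, 3362, 2962, 7590]
Scenario A total after 2 periods: 16100
Scenario B projection —
[period 1]
Births: 4500 * 0.422 = 1899, 6400 * 0.336 = 2150 ⇒ total 4049
Band 2: 3100 * 0.979 = 3035
Band 3: 4500 * 0.976 = 4392
Band 4: 6400 * 0.951 + 2500 * 0.47 = 6086 + 1175 = 7261
Net migration: Band 1 − 480 → 3569
End of period: [3569, 3035, 4392, 7261]
[period 2]
Births: 3035 * 0.422 = 1281, 4392 * 0.336 = 1476 ⇒ total 2757
Band 2: 3569 * 0.979 = 3494
Band 3: 3035 * 0.976 = 2962
Band 4: 4392 * 0.951 + 7261 * 0.47 = 4177 + 3413 = 7590
Net migration: Band 1 − 480 → 2277
End of period: [2277, 3494, 2962, 7590]
Scenario B total after 2 periods: 16323
Difference B − A = 16323 − 16100 = 223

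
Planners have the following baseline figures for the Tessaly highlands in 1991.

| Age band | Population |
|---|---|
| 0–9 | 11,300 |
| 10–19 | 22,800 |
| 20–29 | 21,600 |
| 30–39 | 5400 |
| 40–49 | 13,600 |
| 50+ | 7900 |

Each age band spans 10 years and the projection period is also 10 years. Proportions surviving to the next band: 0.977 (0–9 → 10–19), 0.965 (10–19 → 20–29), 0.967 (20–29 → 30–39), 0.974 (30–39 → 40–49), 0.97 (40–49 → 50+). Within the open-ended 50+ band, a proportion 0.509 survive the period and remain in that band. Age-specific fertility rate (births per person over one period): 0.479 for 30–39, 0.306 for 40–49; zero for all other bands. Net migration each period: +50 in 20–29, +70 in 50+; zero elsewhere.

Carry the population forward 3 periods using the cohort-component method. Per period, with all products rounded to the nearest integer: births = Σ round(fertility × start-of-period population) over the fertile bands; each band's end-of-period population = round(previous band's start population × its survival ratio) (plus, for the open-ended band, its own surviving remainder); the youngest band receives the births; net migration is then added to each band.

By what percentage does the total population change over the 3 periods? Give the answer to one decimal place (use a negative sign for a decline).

— Period 1 —
Births: 5400 × 0.479 = 2587 ; 13600 × 0.306 = 4162 → total 6749
10–19: 11300 × 0.977 = 11040
20–29: 22800 × 0.965 = 22002
30–39: 21600 × 0.967 = 20887
40–49: 5400 × 0.974 = 5260
50+: 13600 × 0.97 + 7900 × 0.509 = 13192 + 4021 = 17213
Net migration: 20–29 + 50 → 22052; 50+ + 70 → 17283
Giving 6749 / 11040 / 22052 / 20887 / 5260 / 17283.
— Period 2 —
Births: 20887 × 0.479 = 10005 ; 5260 × 0.306 = 1610 → total 11615
10–19: 6749 × 0.977 = 6594
20–29: 11040 × 0.965 = 10654
30–39: 22052 × 0.967 = 21324
40–49: 20887 × 0.974 = 20344
50+: 5260 × 0.97 + 17283 × 0.509 = 5102 + 8797 = 13899
Net migration: 20–29 + 50 → 10704; 50+ + 70 → 13969
Giving 11615 / 6594 / 10704 / 21324 / 20344 / 13969.
— Period 3 —
Births: 21324 × 0.479 = 10214 ; 20344 × 0.306 = 6225 → total 16439
10–19: 11615 × 0.977 = 11348
20–29: 6594 × 0.965 = 6363
30–39: 10704 × 0.967 = 10351
40–49: 21324 × 0.974 = 20770
50+: 20344 × 0.97 + 13969 × 0.509 = 19734 + 7110 = 26844
Net migration: 20–29 + 50 → 6413; 50+ + 70 → 26914
Giving 16439 / 11348 / 6413 / 10351 / 20770 / 26914.
Total: 82600 → 92235; change = 9635; percentage change = 11.7%

11.7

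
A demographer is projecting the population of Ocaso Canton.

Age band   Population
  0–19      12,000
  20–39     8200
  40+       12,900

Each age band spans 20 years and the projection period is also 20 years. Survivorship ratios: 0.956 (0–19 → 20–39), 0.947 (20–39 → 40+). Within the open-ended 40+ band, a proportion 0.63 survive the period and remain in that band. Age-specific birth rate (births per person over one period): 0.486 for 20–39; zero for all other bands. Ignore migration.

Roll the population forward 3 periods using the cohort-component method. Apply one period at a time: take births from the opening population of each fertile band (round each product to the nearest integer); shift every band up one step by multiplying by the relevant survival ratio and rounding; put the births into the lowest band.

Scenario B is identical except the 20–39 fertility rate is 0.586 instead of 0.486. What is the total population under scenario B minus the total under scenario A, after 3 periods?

(Groups numbered youngest = 1 to oldest = 3.)
Period 1:
Births: 8200 × 0.486 = 3985
Group 2: 12000 × 0.956 = 11472
Group 3: 8200 × 0.947 + 12900 × 0.63 = 7765 + 8127 = 15892
Population now: 0–19=3985, 20–39=11472, 40+=15892
Period 2:
Births: 11472 × 0.486 = 5575
Group 2: 3985 × 0.956 = 3810
Group 3: 11472 × 0.947 + 15892 × 0.63 = 10864 + 10012 = 20876
Population now: 0–19=5575, 20–39=3810, 40+=20876
Period 3:
Births: 3810 × 0.486 = 1852
Group 2: 5575 × 0.956 = 5330
Group 3: 3810 × 0.947 + 20876 × 0.63 = 3608 + 13152 = 16760
Population now: 0–19=1852, 20–39=5330, 40+=16760
Scenario A total after 3 periods: 23942
Scenario B projection —
Period 1:
Births: 8200 × 0.586 = 4805
Group 2: 12000 × 0.956 = 11472
Group 3: 8200 × 0.947 + 12900 × 0.63 = 7765 + 8127 = 15892
Population now: 0–19=4805, 20–39=11472, 40+=15892
Period 2:
Births: 11472 × 0.586 = 6723
Group 2: 4805 × 0.956 = 4594
Group 3: 11472 × 0.947 + 15892 × 0.63 = 10864 + 10012 = 20876
Population now: 0–19=6723, 20–39=4594, 40+=20876
Period 3:
Births: 4594 × 0.586 = 2692
Group 2: 6723 × 0.956 = 6427
Group 3: 4594 × 0.947 + 20876 × 0.63 = 4351 + 13152 = 17503
Population now: 0–19=2692, 20–39=6427, 40+=17503
Scenario B total after 3 periods: 26622
Difference B − A = 26622 − 23942 = 2680

2680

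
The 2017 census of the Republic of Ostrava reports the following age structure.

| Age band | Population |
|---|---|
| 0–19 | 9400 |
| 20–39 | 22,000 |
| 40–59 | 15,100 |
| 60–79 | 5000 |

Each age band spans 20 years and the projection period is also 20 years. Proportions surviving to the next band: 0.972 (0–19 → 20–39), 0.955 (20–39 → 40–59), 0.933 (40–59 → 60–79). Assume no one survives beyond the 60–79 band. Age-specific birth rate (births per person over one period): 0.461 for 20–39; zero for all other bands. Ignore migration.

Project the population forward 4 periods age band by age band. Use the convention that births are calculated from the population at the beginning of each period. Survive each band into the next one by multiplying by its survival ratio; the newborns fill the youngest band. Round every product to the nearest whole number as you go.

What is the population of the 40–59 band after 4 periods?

3910

Numbering the bands 1..4 from youngest to oldest:
Period 1:
Births: 22000 * 0.461 = 10142
Band 2: 9400 * 0.972 = 9137
Band 3: 22000 * 0.955 = 21010
Band 4: 15100 * 0.933 = 14088
Population now: 0–19=10142, 20–39=9137, 40–59=21010, 60–79=14088
Period 2:
Births: 9137 * 0.461 = 4212
Band 2: 10142 * 0.972 = 9858
Band 3: 9137 * 0.955 = 8726
Band 4: 21010 * 0.933 = 19602
Population now: 0–19=4212, 20–39=9858, 40–59=8726, 60–79=19602
Period 3:
Births: 9858 * 0.461 = 4545
Band 2: 4212 * 0.972 = 4094
Band 3: 9858 * 0.955 = 9414
Band 4: 8726 * 0.933 = 8141
Population now: 0–19=4545, 20–39=4094, 40–59=9414, 60–79=8141
Period 4:
Births: 4094 * 0.461 = 1887
Band 2: 4545 * 0.972 = 4418
Band 3: 4094 * 0.955 = 3910
Band 4: 9414 * 0.933 = 8783
Population now: 0–19=1887, 20–39=4418, 40–59=3910, 60–79=8783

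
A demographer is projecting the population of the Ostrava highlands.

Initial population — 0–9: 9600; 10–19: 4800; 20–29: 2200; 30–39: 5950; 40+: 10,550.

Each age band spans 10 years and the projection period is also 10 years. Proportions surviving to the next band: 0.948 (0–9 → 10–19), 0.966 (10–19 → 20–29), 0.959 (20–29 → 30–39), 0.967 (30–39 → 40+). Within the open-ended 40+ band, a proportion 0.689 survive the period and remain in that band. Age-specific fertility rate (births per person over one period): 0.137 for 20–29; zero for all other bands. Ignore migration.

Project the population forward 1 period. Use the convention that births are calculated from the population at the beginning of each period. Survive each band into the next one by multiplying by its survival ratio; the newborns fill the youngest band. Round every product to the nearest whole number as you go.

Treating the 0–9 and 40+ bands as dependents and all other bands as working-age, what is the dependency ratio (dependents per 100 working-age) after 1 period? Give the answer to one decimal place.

84.1

Call the bands 1 to 5, youngest first.
After projecting period 1:
Births: 2200 × 0.137 = 301
Band 2: 9600 × 0.948 = 9101
Band 3: 4800 × 0.966 = 4637
Band 4: 2200 × 0.959 = 2110
Band 5: 5950 × 0.967 + 10550 × 0.689 = 5754 + 7269 = 13023
Population now: 0–9=301, 10–19=9101, 20–29=4637, 30–39=2110, 40+=13023
Dependents (band 0–9 + band 40+) = 301 + 13023 = 13324; working-age = 15848; ratio = 13324/15848 × 100 = 84.1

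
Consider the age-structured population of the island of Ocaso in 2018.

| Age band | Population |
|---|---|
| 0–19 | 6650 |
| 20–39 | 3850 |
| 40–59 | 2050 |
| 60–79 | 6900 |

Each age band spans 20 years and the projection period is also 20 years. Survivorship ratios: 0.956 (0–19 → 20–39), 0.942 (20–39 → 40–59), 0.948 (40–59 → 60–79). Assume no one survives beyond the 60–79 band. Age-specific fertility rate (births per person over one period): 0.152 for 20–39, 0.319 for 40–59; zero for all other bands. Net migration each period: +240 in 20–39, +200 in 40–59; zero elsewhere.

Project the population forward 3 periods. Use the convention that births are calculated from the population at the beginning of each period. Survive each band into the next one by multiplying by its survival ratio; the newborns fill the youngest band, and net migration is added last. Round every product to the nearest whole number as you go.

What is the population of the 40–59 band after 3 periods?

(Bands numbered youngest = 1 to oldest = 4.)
After projecting period 1:
Births: 3850 * 0.152 = 585, 2050 * 0.319 = 654 — total 1239
Band 2: 6650 * 0.956 = 6357
Band 3: 3850 * 0.942 = 3627
Band 4: 2050 * 0.948 = 1943
Net migration: Band 2 + 240 → 6597; Band 3 + 200 → 3827
Giving 1239 / 6597 / 3827 / 1943.
After projecting period 2:
Births: 6597 * 0.152 = 1003, 3827 * 0.319 = 1221 — total 2224
Band 2: 1239 * 0.956 = 1184
Band 3: 6597 * 0.942 = 6214
Band 4: 3827 * 0.948 = 3628
Net migration: Band 2 + 240 → 1424; Band 3 + 200 → 6414
Giving 2224 / 1424 / 6414 / 3628.
After projecting period 3:
Births: 1424 * 0.152 = 216, 6414 * 0.319 = 2046 — total 2262
Band 2: 2224 * 0.956 = 2126
Band 3: 1424 * 0.942 = 1341
Band 4: 6414 * 0.948 = 6080
Net migration: Band 2 + 240 → 2366; Band 3 + 200 → 1541
Giving 2262 / 2366 / 1541 / 6080.

1541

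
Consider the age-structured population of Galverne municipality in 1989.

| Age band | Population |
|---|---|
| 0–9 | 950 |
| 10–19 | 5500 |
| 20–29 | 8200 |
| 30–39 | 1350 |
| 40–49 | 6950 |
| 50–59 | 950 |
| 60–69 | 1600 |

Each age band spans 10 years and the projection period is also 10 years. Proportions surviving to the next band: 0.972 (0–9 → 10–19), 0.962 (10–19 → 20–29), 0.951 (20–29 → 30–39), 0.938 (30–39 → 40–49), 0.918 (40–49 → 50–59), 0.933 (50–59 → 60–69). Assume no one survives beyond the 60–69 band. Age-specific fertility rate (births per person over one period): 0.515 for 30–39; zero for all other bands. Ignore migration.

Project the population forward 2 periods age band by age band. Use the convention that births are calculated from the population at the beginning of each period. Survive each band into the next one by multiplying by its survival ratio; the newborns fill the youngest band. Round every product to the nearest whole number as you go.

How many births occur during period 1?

[period 1]
Births: 1350 × 0.515 = 695
10–19: 950 × 0.972 = 923
20–29: 5500 × 0.962 = 5291
30–39: 8200 × 0.951 = 7798
40–49: 1350 × 0.938 = 1266
50–59: 6950 × 0.918 = 6380
60–69: 950 × 0.933 = 886
Population now: 0–9=695, 10–19=923, 20–29=5291, 30–39=7798, 40–49=1266, 50–59=6380, 60–69=886

695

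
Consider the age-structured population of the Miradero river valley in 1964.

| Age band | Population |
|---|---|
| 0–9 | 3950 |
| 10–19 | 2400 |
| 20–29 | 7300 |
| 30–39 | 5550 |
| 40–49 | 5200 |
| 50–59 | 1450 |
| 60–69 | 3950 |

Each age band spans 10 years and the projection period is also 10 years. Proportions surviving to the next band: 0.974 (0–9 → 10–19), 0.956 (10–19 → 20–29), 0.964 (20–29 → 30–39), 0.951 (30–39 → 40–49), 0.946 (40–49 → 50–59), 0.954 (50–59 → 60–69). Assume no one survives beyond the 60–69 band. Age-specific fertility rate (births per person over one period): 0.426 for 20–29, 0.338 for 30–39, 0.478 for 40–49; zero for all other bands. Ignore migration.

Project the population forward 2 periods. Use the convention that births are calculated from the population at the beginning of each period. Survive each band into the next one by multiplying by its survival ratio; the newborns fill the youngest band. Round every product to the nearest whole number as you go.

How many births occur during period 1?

Period 1:
Births: 7300 × 0.426 = 3110, 5550 × 0.338 = 1876, 5200 × 0.478 = 2486 — total 7472
10–19: 3950 × 0.974 = 3847
20–29: 2400 × 0.956 = 2294
30–39: 7300 × 0.964 = 7037
40–49: 5550 × 0.951 = 5278
50–59: 5200 × 0.946 = 4919
60–69: 1450 × 0.954 = 1383
Population now: 0–9=7472, 10–19=3847, 20–29=2294, 30–39=7037, 40–49=5278, 50–59=4919, 60–69=1383

7472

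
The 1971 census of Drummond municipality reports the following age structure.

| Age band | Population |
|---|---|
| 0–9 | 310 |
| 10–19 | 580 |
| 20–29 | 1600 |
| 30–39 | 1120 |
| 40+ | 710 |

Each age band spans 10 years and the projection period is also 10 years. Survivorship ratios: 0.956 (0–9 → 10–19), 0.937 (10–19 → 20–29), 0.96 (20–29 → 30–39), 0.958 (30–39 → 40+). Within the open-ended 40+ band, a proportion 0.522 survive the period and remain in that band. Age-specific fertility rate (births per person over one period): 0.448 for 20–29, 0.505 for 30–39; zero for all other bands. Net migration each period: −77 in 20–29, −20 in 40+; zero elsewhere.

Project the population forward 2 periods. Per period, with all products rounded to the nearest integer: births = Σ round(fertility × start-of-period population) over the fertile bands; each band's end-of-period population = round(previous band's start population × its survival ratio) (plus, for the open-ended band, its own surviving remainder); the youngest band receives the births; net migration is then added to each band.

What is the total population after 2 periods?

5053

— Period 1 —
Births: 1600 × 0.448 = 717  |  1120 × 0.505 = 566 → total 1283
10–19: 310 × 0.956 = 296
20–29: 580 × 0.937 = 543
30–39: 1600 × 0.96 = 1536
40+: 1120 × 0.958 + 710 × 0.522 = 1073 + 371 = 1444
Net migration: 20–29 − 77 → 466; 40+ − 20 → 1424
Population now: 0–9=1283, 10–19=296, 20–29=466, 30–39=1536, 40+=1424
— Period 2 —
Births: 466 × 0.448 = 209  |  1536 × 0.505 = 776 → total 985
10–19: 1283 × 0.956 = 1227
20–29: 296 × 0.937 = 277
30–39: 466 × 0.96 = 447
40+: 1536 × 0.958 + 1424 × 0.522 = 1471 + 743 = 2214
Net migration: 20–29 − 77 → 200; 40+ − 20 → 2194
Population now: 0–9=985, 10–19=1227, 20–29=200, 30–39=447, 40+=2194
Total after period 2: 985 + 1227 + 200 + 447 + 2194 = 5053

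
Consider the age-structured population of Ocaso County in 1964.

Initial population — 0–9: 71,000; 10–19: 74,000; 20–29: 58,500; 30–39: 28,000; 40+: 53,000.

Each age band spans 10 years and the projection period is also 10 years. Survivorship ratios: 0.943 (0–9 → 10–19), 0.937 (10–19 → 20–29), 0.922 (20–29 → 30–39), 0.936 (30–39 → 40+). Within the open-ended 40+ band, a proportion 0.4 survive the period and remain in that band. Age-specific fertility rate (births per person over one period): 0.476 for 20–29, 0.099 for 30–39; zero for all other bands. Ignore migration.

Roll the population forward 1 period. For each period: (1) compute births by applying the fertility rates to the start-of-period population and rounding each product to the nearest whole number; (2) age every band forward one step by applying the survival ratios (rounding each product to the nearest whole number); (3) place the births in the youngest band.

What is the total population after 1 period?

— Period 1 —
Births: 58500 × 0.476 = 27846, 28000 × 0.099 = 2772 — total 30618
10–19: 71000 × 0.943 = 66953
20–29: 74000 × 0.937 = 69338
30–39: 58500 × 0.922 = 53937
40+: 28000 × 0.936 + 53000 × 0.4 = 26208 + 21200 = 47408
End of period: [30618, 66953, 69338, 53937, 47408]
Total after period 1: 30618 + 66953 + 69338 + 53937 + 47408 = 268254

268254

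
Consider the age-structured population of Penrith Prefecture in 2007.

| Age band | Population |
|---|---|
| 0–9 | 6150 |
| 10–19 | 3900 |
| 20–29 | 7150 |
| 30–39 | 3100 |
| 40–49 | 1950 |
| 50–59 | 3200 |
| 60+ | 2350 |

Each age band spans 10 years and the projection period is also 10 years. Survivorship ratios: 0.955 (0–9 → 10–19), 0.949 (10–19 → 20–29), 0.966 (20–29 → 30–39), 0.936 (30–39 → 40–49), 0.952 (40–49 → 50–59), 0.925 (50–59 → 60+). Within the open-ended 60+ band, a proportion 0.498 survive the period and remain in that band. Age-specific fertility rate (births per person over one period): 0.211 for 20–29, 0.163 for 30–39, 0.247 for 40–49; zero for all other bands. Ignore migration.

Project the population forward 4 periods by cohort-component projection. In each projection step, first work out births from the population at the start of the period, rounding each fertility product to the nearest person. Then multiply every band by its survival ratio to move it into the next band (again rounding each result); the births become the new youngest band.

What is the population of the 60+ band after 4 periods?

7902

Let group 1 be 0–9 through group 7 = 60+.
[period 1]
Births: 7150 × 0.211 = 1509 ; 3100 × 0.163 = 505 ; 1950 × 0.247 = 482 — total 2496
Group 2: 6150 × 0.955 = 5873
Group 3: 3900 × 0.949 = 3701
Group 4: 7150 × 0.966 = 6907
Group 5: 3100 × 0.936 = 2902
Group 6: 1950 × 0.952 = 1856
Group 7: 3200 × 0.925 + 2350 × 0.498 = 2960 + 1170 = 4130
→ [2496, 5873, 3701, 6907, 2902, 1856, 4130]
[period 2]
Births: 3701 × 0.211 = 781 ; 6907 × 0.163 = 1126 ; 2902 × 0.247 = 717 — total 2624
Group 2: 2496 × 0.955 = 2384
Group 3: 5873 × 0.949 = 5573
Group 4: 3701 × 0.966 = 3575
Group 5: 6907 × 0.936 = 6465
Group 6: 2902 × 0.952 = 2763
Group 7: 1856 × 0.925 + 4130 × 0.498 = 1717 + 2057 = 3774
→ [2624, 2384, 5573, 3575, 6465, 2763, 3774]
[period 3]
Births: 5573 × 0.211 = 1176 ; 3575 × 0.163 = 583 ; 6465 × 0.247 = 1597 — total 3356
Group 2: 2624 × 0.955 = 2506
Group 3: 2384 × 0.949 = 2262
Group 4: 5573 × 0.966 = 5384
Group 5: 3575 × 0.936 = 3346
Group 6: 6465 × 0.952 = 6155
Group 7: 2763 × 0.925 + 3774 × 0.498 = 2556 + 1879 = 4435
→ [3356, 2506, 2262, 5384, 3346, 6155, 4435]
[period 4]
Births: 2262 × 0.211 = 477 ; 5384 × 0.163 = 878 ; 3346 × 0.247 = 826 — total 2181
Group 2: 3356 × 0.955 = 3205
Group 3: 2506 × 0.949 = 2378
Group 4: 2262 × 0.966 = 2185
Group 5: 5384 × 0.936 = 5039
Group 6: 3346 × 0.952 = 3185
Group 7: 6155 × 0.925 + 4435 × 0.498 = 5693 + 2209 = 7902
→ [2181, 3205, 2378, 2185, 5039, 3185, 7902]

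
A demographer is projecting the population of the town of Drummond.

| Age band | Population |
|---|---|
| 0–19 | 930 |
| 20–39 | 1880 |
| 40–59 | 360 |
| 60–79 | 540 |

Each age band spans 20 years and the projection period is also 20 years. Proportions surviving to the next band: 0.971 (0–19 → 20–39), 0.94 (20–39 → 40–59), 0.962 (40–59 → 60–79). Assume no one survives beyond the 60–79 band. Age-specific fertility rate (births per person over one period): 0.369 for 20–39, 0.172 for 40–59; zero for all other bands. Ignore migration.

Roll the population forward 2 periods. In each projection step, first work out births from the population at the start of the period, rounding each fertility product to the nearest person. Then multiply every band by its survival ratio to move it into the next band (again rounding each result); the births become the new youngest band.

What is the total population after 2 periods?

3920

Period 1.
Births: 1880 × 0.369 = 694  |  360 × 0.172 = 62 → 756
20–39: 930 × 0.971 = 903
40–59: 1880 × 0.94 = 1767
60–79: 360 × 0.962 = 346
End of period: [756, 903, 1767, 346]
Period 2.
Births: 903 × 0.369 = 333  |  1767 × 0.172 = 304 → 637
20–39: 756 × 0.971 = 734
40–59: 903 × 0.94 = 849
60–79: 1767 × 0.962 = 1700
End of period: [637, 734, 849, 1700]
Total after period 2: 637 + 734 + 849 + 1700 = 3920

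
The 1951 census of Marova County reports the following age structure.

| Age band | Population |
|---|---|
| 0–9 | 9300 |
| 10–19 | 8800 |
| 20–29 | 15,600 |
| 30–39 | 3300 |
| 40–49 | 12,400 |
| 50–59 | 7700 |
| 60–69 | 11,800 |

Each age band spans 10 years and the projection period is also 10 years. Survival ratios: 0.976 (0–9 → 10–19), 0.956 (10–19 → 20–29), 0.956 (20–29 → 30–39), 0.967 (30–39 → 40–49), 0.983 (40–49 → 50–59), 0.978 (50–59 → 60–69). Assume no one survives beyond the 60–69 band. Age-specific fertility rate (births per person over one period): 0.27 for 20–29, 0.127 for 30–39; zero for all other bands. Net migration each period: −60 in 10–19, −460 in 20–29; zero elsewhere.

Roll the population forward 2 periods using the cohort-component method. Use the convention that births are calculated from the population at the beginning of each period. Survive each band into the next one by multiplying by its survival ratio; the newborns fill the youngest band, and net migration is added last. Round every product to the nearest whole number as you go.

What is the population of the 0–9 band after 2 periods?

After projecting period 1:
Births: 15600 × 0.27 = 4212 ; 3300 × 0.127 = 419 → total 4631
10–19: 9300 × 0.976 = 9077
20–29: 8800 × 0.956 = 8413
30–39: 15600 × 0.956 = 14914
40–49: 3300 × 0.967 = 3191
50–59: 12400 × 0.983 = 12189
60–69: 7700 × 0.978 = 7531
Net migration: 10–19 − 60 → 9017; 20–29 − 460 → 7953
Population now: 0–9=4631, 10–19=9017, 20–29=7953, 30–39=14914, 40–49=3191, 50–59=12189, 60–69=7531
After projecting period 2:
Births: 7953 × 0.27 = 2147 ; 14914 × 0.127 = 1894 → total 4041
10–19: 4631 × 0.976 = 4520
20–29: 9017 × 0.956 = 8620
30–39: 7953 × 0.956 = 7603
40–49: 14914 × 0.967 = 14422
50–59: 3191 × 0.983 = 3137
60–69: 12189 × 0.978 = 11921
Net migration: 10–19 − 60 → 4460; 20–29 − 460 → 8160
Population now: 0–9=4041, 10–19=4460, 20–29=8160, 30–39=7603, 40–49=14422, 50–59=3137, 60–69=11921

4041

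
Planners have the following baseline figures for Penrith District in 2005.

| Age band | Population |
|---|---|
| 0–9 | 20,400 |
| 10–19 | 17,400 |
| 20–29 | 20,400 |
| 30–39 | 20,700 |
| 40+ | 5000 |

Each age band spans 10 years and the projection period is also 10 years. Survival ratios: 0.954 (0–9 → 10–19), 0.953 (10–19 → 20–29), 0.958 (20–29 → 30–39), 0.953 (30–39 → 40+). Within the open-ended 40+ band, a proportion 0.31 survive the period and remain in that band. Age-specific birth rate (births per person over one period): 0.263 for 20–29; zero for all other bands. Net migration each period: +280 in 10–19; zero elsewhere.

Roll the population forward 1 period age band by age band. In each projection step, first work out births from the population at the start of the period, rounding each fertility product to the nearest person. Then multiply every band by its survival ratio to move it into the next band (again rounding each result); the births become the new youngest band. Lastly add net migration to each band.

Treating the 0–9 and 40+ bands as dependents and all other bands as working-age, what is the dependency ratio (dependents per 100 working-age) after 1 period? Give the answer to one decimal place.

47.7

Numbering the bands 1..5 from youngest to oldest:
Period 1.
Births: 20400 × 0.263 = 5365
Band 2: 20400 × 0.954 = 19462
Band 3: 17400 × 0.953 = 16582
Band 4: 20400 × 0.958 = 19543
Band 5: 20700 × 0.953 + 5000 × 0.31 = 19727 + 1550 = 21277
Net migration: Band 2 + 280 → 19742
→ [5365, 19742, 16582, 19543, 21277]
Dependents (band 0–9 + band 40+) = 5365 + 21277 = 26642; working-age = 55867; ratio = 26642/55867 × 100 = 47.7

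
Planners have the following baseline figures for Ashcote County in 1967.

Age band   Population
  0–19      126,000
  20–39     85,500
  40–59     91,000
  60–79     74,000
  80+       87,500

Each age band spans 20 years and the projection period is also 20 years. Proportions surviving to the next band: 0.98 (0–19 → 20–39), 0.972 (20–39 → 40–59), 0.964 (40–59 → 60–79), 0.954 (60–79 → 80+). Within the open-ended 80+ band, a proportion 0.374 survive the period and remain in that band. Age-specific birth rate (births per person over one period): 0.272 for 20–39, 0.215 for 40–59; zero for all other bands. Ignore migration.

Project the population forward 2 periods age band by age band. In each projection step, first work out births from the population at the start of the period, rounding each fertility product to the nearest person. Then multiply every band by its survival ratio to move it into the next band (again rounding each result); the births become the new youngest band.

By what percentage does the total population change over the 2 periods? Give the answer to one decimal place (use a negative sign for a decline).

— Period 1 —
Births: 85500 × 0.272 = 23256  |  91000 × 0.215 = 19565 → total 42821
20–39: 126000 × 0.98 = 123480
40–59: 85500 × 0.972 = 83106
60–79: 91000 × 0.964 = 87724
80+: 74000 × 0.954 + 87500 × 0.374 = 70596 + 32725 = 103321
→ [42821, 123480, 83106, 87724, 103321]
— Period 2 —
Births: 123480 × 0.272 = 33587  |  83106 × 0.215 = 17868 → total 51455
20–39: 42821 × 0.98 = 41965
40–59: 123480 × 0.972 = 120023
60–79: 83106 × 0.964 = 80114
80+: 87724 × 0.954 + 103321 × 0.374 = 83689 + 38642 = 122331
→ [51455, 41965, 120023, 80114, 122331]
Total: 464000 → 415888; change = -48112; percentage change = -10.4%

-10.4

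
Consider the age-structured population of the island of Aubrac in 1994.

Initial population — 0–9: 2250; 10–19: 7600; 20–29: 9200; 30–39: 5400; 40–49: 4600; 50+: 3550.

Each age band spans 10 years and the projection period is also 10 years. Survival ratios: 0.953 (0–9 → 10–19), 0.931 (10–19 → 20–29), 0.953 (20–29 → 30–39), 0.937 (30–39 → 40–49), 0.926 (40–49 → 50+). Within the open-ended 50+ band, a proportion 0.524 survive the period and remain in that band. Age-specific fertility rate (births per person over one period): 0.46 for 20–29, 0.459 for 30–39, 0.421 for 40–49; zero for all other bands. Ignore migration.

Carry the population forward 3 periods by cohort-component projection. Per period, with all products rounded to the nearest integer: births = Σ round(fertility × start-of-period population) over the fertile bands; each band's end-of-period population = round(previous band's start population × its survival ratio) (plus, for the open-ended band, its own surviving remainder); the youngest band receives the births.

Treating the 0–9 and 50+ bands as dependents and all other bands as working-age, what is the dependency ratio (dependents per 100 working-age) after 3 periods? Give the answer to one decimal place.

Call the bands 1 to 6, youngest first.
[period 1]
Births: 9200 × 0.46 = 4232 ; 5400 × 0.459 = 2479 ; 4600 × 0.421 = 1937 — total 8648
Band 2: 2250 × 0.953 = 2144
Band 3: 7600 × 0.931 = 7076
Band 4: 9200 × 0.953 = 8768
Band 5: 5400 × 0.937 = 5060
Band 6: 4600 × 0.926 + 3550 × 0.524 = 4260 + 1860 = 6120
Population now: 0–9=8648, 10–19=2144, 20–29=7076, 30–39=8768, 40–49=5060, 50+=6120
[period 2]
Births: 7076 × 0.46 = 3255 ; 8768 × 0.459 = 4025 ; 5060 × 0.421 = 2130 — total 9410
Band 2: 8648 × 0.953 = 8242
Band 3: 2144 × 0.931 = 1996
Band 4: 7076 × 0.953 = 6743
Band 5: 8768 × 0.937 = 8216
Band 6: 5060 × 0.926 + 6120 × 0.524 = 4686 + 3207 = 7893
Population now: 0–9=9410, 10–19=8242, 20–29=1996, 30–39=6743, 40–49=8216, 50+=7893
[period 3]
Births: 1996 × 0.46 = 918 ; 6743 × 0.459 = 3095 ; 8216 × 0.421 = 3459 — total 7472
Band 2: 9410 × 0.953 = 8968
Band 3: 8242 × 0.931 = 7673
Band 4: 1996 × 0.953 = 1902
Band 5: 6743 × 0.937 = 6318
Band 6: 8216 × 0.926 + 7893 × 0.524 = 7608 + 4136 = 11744
Population now: 0–9=7472, 10–19=8968, 20–29=7673, 30–39=1902, 40–49=6318, 50+=11744
Dependents (band 0–9 + band 50+) = 7472 + 11744 = 19216; working-age = 24861; ratio = 19216/24861 × 100 = 77.3

77.3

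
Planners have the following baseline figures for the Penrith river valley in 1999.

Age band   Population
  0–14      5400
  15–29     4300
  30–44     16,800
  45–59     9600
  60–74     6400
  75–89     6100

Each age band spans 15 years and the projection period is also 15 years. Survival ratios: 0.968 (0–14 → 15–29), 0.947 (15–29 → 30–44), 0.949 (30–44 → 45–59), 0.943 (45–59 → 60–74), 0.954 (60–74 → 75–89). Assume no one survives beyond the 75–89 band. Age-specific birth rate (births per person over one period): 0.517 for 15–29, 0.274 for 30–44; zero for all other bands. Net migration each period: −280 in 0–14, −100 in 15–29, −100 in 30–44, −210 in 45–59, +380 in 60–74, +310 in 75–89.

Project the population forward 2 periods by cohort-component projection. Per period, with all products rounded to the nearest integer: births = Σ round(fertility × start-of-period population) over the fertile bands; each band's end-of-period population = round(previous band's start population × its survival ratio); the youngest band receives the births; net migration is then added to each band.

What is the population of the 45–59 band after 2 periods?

Let band 1 be 0–14 through band 6 = 75–89.
Period 1.
Births: 4300 * 0.517 = 2223, 16800 * 0.274 = 4603 — total 6826
Band 2: 5400 * 0.968 = 5227
Band 3: 4300 * 0.947 = 4072
Band 4: 16800 * 0.949 = 15943
Band 5: 9600 * 0.943 = 9053
Band 6: 6400 * 0.954 = 6106
Net migration: Band 1 − 280 → 6546; Band 2 − 100 → 5127; Band 3 − 100 → 3972; Band 4 − 210 → 15733; Band 5 + 380 → 9433; Band 6 + 310 → 6416
End of period: [6546, 5127, 3972, 15733, 9433, 6416]
Period 2.
Births: 5127 * 0.517 = 2651, 3972 * 0.274 = 1088 — total 3739
Band 2: 6546 * 0.968 = 6337
Band 3: 5127 * 0.947 = 4855
Band 4: 3972 * 0.949 = 3769
Band 5: 15733 * 0.943 = 14836
Band 6: 9433 * 0.954 = 8999
Net migration: Band 1 − 280 → 3459; Band 2 − 100 → 6237; Band 3 − 100 → 4755; Band 4 − 210 → 3559; Band 5 + 380 → 15216; Band 6 + 310 → 9309
End of period: [3459, 6237, 4755, 3559, 15216, 9309]

3559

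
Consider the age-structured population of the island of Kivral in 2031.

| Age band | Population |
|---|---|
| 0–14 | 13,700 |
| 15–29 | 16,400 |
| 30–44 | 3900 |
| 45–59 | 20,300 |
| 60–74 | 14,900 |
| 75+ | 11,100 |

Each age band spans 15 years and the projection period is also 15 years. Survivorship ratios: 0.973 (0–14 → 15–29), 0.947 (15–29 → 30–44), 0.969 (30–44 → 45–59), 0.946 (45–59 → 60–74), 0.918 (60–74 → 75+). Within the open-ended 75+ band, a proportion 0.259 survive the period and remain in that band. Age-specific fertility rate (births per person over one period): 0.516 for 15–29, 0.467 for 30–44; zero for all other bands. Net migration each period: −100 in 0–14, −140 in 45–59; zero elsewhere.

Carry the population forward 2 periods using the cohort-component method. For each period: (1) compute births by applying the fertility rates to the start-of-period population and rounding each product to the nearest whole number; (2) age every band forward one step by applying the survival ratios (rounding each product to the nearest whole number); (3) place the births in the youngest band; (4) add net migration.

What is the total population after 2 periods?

Call the groups 1 to 6, youngest first.
— Period 1 —
Births: 16400 × 0.516 = 8462  |  3900 × 0.467 = 1821 → total 10283
Group 2: 13700 × 0.973 = 13330
Group 3: 16400 × 0.947 = 15531
Group 4: 3900 × 0.969 = 3779
Group 5: 20300 × 0.946 = 19204
Group 6: 14900 × 0.918 + 11100 × 0.259 = 13678 + 2875 = 16553
Net migration: Group 1 − 100 → 10183; Group 4 − 140 → 3639
→ [10183, 13330, 15531, 3639, 19204, 16553]
— Period 2 —
Births: 13330 × 0.516 = 6878  |  15531 × 0.467 = 7253 → total 14131
Group 2: 10183 × 0.973 = 9908
Group 3: 13330 × 0.947 = 12624
Group 4: 15531 × 0.969 = 15050
Group 5: 3639 × 0.946 = 3442
Group 6: 19204 × 0.918 + 16553 × 0.259 = 17629 + 4287 = 21916
Net migration: Group 1 − 100 → 14031; Group 4 − 140 → 14910
→ [14031, 9908, 12624, 14910, 3442, 21916]
Total after period 2: 14031 + 9908 + 12624 + 14910 + 3442 + 21916 = 76831

76831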